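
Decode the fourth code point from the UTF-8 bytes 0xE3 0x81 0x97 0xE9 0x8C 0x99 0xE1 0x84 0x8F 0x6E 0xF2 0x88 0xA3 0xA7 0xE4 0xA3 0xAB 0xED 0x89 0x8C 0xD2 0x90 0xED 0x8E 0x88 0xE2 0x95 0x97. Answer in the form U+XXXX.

U+006E

Offset 0: leading byte 0xE3 = 11100011 → 3-byte char #1 = E3 81 97.
Offset 3: leading byte 0xE9 = 11101001 → 3-byte char #2 = E9 8C 99.
Offset 6: leading byte 0xE1 = 11100001 → 3-byte char #3 = E1 84 8F.
Offset 9: leading byte 0x6E = 01101110 → 1-byte char #4 = 6E.
Leading byte 0x6E = 01101110 matches 0xxxxxxx → 1-byte sequence.
Byte 1: 0x6E = 01101110, payload 1101110 (7 bits).
Concatenate: 1101110 = 0x6E (7 bits → U+006E).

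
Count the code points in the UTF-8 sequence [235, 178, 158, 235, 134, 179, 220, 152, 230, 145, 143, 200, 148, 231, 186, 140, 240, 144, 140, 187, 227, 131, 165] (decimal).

Byte at offset 0: 0xEB = 11101011 → 3-byte char (#1). Advance 3.
Byte at offset 3: 0xEB = 11101011 → 3-byte char (#2). Advance 3.
Byte at offset 6: 0xDC = 11011100 → 2-byte char (#3). Advance 2.
Byte at offset 8: 0xE6 = 11100110 → 3-byte char (#4). Advance 3.
Byte at offset 11: 0xC8 = 11001000 → 2-byte char (#5). Advance 2.
Byte at offset 13: 0xE7 = 11100111 → 3-byte char (#6). Advance 3.
Byte at offset 16: 0xF0 = 11110000 → 4-byte char (#7). Advance 4.
Byte at offset 20: 0xE3 = 11100011 → 3-byte char (#8). Advance 3.
Reached end at offset 23 after 8 code points.

8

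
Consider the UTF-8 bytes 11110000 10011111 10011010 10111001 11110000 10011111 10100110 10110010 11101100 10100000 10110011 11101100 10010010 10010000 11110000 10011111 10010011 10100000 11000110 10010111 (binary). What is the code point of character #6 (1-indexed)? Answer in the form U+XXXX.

Offset 0: leading byte 0xF0 = 11110000 → 4-byte char #1 = F0 9F 9A B9.
Offset 4: leading byte 0xF0 = 11110000 → 4-byte char #2 = F0 9F A6 B2.
Offset 8: leading byte 0xEC = 11101100 → 3-byte char #3 = EC A0 B3.
Offset 11: leading byte 0xEC = 11101100 → 3-byte char #4 = EC 92 90.
Offset 14: leading byte 0xF0 = 11110000 → 4-byte char #5 = F0 9F 93 A0.
Offset 18: leading byte 0xC6 = 11000110 → 2-byte char #6 = C6 97.
Leading byte 0xC6 = 11000110 matches 110xxxxx → 2-byte sequence.
Byte 1: 0xC6 = 11000110, payload 00110 (5 bits).
Byte 2: 0x97 = 10010111 (10xxxxxx ✓), payload 010111.
Concatenate: 00110010111 = 0x197 (11 bits → U+0197).

U+0197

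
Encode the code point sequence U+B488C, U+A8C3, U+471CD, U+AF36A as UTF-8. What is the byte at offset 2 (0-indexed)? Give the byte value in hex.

U+B488C → 4-byte form F2 B4 A2 8C at offsets 0–3.
Offset 2 falls in char 1's range; it's byte 3 of F2 B4 A2 8C = 0xA2.

0xA2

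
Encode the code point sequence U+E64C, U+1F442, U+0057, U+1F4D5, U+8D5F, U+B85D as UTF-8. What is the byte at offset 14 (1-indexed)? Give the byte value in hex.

1-indexed offset 14 is 0-indexed offset 13.
U+E64C → 3-byte form EE 99 8C at offsets 0–2.
U+1F442 → 4-byte form F0 9F 91 82 at offsets 3–6.
U+0057 → 1-byte form 57 at offsets 7–7.
U+1F4D5 → 4-byte form F0 9F 93 95 at offsets 8–11.
U+8D5F → 3-byte form E8 B5 9F at offsets 12–14.
Offset 13 falls in char 5's range; it's byte 2 of E8 B5 9F = 0xB5.

0xB5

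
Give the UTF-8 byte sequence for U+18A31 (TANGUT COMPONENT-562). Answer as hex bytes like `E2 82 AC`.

U+18A31 = 0x18A31 = 100913 decimal. In range U+10000–U+10FFFF → 4-byte form: 11110xxx 10xxxxxx 10xxxxxx 10xxxxxx.
Binary (21 bits): 000011000101000110001.
Split 3+6+6+6: 000 | 011000 | 101000 | 110001.
Byte 1: 11110000 = 0xF0.
Byte 2: 10011000 = 0x98.
Byte 3: 10101000 = 0xA8.
Byte 4: 10110001 = 0xB1.

F0 98 A8 B1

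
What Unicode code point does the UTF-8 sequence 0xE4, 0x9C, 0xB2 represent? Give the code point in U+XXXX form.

Leading byte 0xE4 = 11100100 matches 1110xxxx → 3-byte sequence.
Byte 1: 0xE4 = 11100100, payload 0100 (4 bits).
Byte 2: 0x9C = 10011100 (10xxxxxx ✓), payload 011100.
Byte 3: 0xB2 = 10110010 (10xxxxxx ✓), payload 110010.
Concatenate: 0100011100110010 = 0x4732 (16 bits → U+4732).

U+4732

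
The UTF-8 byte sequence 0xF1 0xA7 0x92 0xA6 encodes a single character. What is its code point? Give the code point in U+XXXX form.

Leading byte 0xF1 = 11110001 matches 11110xxx → 4-byte sequence.
Byte 1: 0xF1 = 11110001, payload 001 (3 bits).
Byte 2: 0xA7 = 10100111 (10xxxxxx ✓), payload 100111.
Byte 3: 0x92 = 10010010 (10xxxxxx ✓), payload 010010.
Byte 4: 0xA6 = 10100110 (10xxxxxx ✓), payload 100110.
Concatenate: 001100111010010100110 = 0x674A6 (21 bits → U+674A6).

U+674A6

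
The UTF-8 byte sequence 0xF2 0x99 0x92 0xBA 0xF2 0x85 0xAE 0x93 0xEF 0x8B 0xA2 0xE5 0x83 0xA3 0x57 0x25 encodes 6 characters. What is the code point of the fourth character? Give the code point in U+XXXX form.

Offset 0: leading byte 0xF2 = 11110010 → 4-byte char #1 = F2 99 92 BA.
Offset 4: leading byte 0xF2 = 11110010 → 4-byte char #2 = F2 85 AE 93.
Offset 8: leading byte 0xEF = 11101111 → 3-byte char #3 = EF 8B A2.
Offset 11: leading byte 0xE5 = 11100101 → 3-byte char #4 = E5 83 A3.
Leading byte 0xE5 = 11100101 matches 1110xxxx → 3-byte sequence.
Byte 1: 0xE5 = 11100101, payload 0101 (4 bits).
Byte 2: 0x83 = 10000011 (10xxxxxx ✓), payload 000011.
Byte 3: 0xA3 = 10100011 (10xxxxxx ✓), payload 100011.
Concatenate: 0101000011100011 = 0x50E3 (16 bits → U+50E3).

U+50E3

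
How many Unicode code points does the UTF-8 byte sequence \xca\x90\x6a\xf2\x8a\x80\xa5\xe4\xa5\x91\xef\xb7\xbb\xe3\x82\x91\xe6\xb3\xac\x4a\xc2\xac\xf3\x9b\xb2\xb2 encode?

10

Byte at offset 0: 0xCA = 11001010 → 2-byte char (#1). Advance 2.
Byte at offset 2: 0x6A = 01101010 → 1-byte char (#2). Advance 1.
Byte at offset 3: 0xF2 = 11110010 → 4-byte char (#3). Advance 4.
Byte at offset 7: 0xE4 = 11100100 → 3-byte char (#4). Advance 3.
Byte at offset 10: 0xEF = 11101111 → 3-byte char (#5). Advance 3.
Byte at offset 13: 0xE3 = 11100011 → 3-byte char (#6). Advance 3.
Byte at offset 16: 0xE6 = 11100110 → 3-byte char (#7). Advance 3.
Byte at offset 19: 0x4A = 01001010 → 1-byte char (#8). Advance 1.
Byte at offset 20: 0xC2 = 11000010 → 2-byte char (#9). Advance 2.
Byte at offset 22: 0xF3 = 11110011 → 4-byte char (#10). Advance 4.
Reached end at offset 26 after 10 code points.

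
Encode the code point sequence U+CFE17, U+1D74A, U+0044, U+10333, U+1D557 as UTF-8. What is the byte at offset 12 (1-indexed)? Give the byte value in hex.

0x8C

1-indexed offset 12 is 0-indexed offset 11.
U+CFE17 → 4-byte form F3 8F B8 97 at offsets 0–3.
U+1D74A → 4-byte form F0 9D 9D 8A at offsets 4–7.
U+0044 → 1-byte form 44 at offsets 8–8.
U+10333 → 4-byte form F0 90 8C B3 at offsets 9–12.
Offset 11 falls in char 4's range; it's byte 3 of F0 90 8C B3 = 0x8C.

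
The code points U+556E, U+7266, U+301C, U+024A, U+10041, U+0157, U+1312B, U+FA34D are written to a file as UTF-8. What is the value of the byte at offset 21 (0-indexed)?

U+556E → 3-byte form E5 95 AE at offsets 0–2.
U+7266 → 3-byte form E7 89 A6 at offsets 3–5.
U+301C → 3-byte form E3 80 9C at offsets 6–8.
U+024A → 2-byte form C9 8A at offsets 9–10.
U+10041 → 4-byte form F0 90 81 81 at offsets 11–14.
U+0157 → 2-byte form C5 97 at offsets 15–16.
U+1312B → 4-byte form F0 93 84 AB at offsets 17–20.
U+FA34D → 4-byte form F3 BA 8D 8D at offsets 21–24.
Offset 21 falls in char 8's range; it's byte 1 of F3 BA 8D 8D = 0xF3.

0xF3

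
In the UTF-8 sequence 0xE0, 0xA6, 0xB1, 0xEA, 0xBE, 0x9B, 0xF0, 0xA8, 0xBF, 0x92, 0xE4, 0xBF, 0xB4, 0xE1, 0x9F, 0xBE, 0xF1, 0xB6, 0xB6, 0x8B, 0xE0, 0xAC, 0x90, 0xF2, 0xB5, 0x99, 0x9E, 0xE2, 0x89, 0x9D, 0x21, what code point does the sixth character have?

Offset 0: leading byte 0xE0 = 11100000 → 3-byte char #1 = E0 A6 B1.
Offset 3: leading byte 0xEA = 11101010 → 3-byte char #2 = EA BE 9B.
Offset 6: leading byte 0xF0 = 11110000 → 4-byte char #3 = F0 A8 BF 92.
Offset 10: leading byte 0xE4 = 11100100 → 3-byte char #4 = E4 BF B4.
Offset 13: leading byte 0xE1 = 11100001 → 3-byte char #5 = E1 9F BE.
Offset 16: leading byte 0xF1 = 11110001 → 4-byte char #6 = F1 B6 B6 8B.
Leading byte 0xF1 = 11110001 matches 11110xxx → 4-byte sequence.
Byte 1: 0xF1 = 11110001, payload 001 (3 bits).
Byte 2: 0xB6 = 10110110 (10xxxxxx ✓), payload 110110.
Byte 3: 0xB6 = 10110110 (10xxxxxx ✓), payload 110110.
Byte 4: 0x8B = 10001011 (10xxxxxx ✓), payload 001011.
Concatenate: 001110110110110001011 = 0x76D8B (21 bits → U+76D8B).

U+76D8B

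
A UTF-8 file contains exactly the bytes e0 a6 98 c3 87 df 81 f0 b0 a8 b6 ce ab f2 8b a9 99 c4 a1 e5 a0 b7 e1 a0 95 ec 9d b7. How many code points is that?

Byte at offset 0: 0xE0 = 11100000 → 3-byte char (#1). Advance 3.
Byte at offset 3: 0xC3 = 11000011 → 2-byte char (#2). Advance 2.
Byte at offset 5: 0xDF = 11011111 → 2-byte char (#3). Advance 2.
Byte at offset 7: 0xF0 = 11110000 → 4-byte char (#4). Advance 4.
Byte at offset 11: 0xCE = 11001110 → 2-byte char (#5). Advance 2.
Byte at offset 13: 0xF2 = 11110010 → 4-byte char (#6). Advance 4.
Byte at offset 17: 0xC4 = 11000100 → 2-byte char (#7). Advance 2.
Byte at offset 19: 0xE5 = 11100101 → 3-byte char (#8). Advance 3.
Byte at offset 22: 0xE1 = 11100001 → 3-byte char (#9). Advance 3.
Byte at offset 25: 0xEC = 11101100 → 3-byte char (#10). Advance 3.
Reached end at offset 28 after 10 code points.

10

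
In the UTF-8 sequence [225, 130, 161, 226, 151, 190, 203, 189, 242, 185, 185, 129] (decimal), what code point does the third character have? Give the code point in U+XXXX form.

U+02FD

Offset 0: leading byte 0xE1 = 11100001 → 3-byte char #1 = E1 82 A1.
Offset 3: leading byte 0xE2 = 11100010 → 3-byte char #2 = E2 97 BE.
Offset 6: leading byte 0xCB = 11001011 → 2-byte char #3 = CB BD.
Leading byte 0xCB = 11001011 matches 110xxxxx → 2-byte sequence.
Byte 1: 0xCB = 11001011, payload 01011 (5 bits).
Byte 2: 0xBD = 10111101 (10xxxxxx ✓), payload 111101.
Concatenate: 01011111101 = 0x2FD (11 bits → U+02FD).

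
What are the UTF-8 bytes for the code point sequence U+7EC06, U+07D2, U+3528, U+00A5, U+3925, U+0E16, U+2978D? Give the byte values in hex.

U+7EC06: 4-byte form → F1 BE B0 86.
U+07D2: 2-byte form → DF 92.
U+3528: 3-byte form → E3 94 A8.
U+00A5: 2-byte form → C2 A5.
U+3925: 3-byte form → E3 A4 A5.
U+0E16: 3-byte form → E0 B8 96.
U+2978D: 4-byte form → F0 A9 9E 8D.
Concatenated (21 bytes): F1 BE B0 86 DF 92 E3 94 A8 C2 A5 E3 A4 A5 E0 B8 96 F0 A9 9E 8D.

F1 BE B0 86 DF 92 E3 94 A8 C2 A5 E3 A4 A5 E0 B8 96 F0 A9 9E 8D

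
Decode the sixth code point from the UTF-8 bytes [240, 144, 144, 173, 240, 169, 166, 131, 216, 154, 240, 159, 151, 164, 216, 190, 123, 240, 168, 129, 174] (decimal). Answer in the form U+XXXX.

Offset 0: leading byte 0xF0 = 11110000 → 4-byte char #1 = F0 90 90 AD.
Offset 4: leading byte 0xF0 = 11110000 → 4-byte char #2 = F0 A9 A6 83.
Offset 8: leading byte 0xD8 = 11011000 → 2-byte char #3 = D8 9A.
Offset 10: leading byte 0xF0 = 11110000 → 4-byte char #4 = F0 9F 97 A4.
Offset 14: leading byte 0xD8 = 11011000 → 2-byte char #5 = D8 BE.
Offset 16: leading byte 0x7B = 01111011 → 1-byte char #6 = 7B.
Leading byte 0x7B = 01111011 matches 0xxxxxxx → 1-byte sequence.
Byte 1: 0x7B = 01111011, payload 1111011 (7 bits).
Concatenate: 1111011 = 0x7B (7 bits → U+007B).

U+007B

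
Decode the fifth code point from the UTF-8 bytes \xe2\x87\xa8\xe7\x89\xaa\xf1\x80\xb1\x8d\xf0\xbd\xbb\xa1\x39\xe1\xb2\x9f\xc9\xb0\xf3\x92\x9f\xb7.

U+0039

Offset 0: leading byte 0xE2 = 11100010 → 3-byte char #1 = E2 87 A8.
Offset 3: leading byte 0xE7 = 11100111 → 3-byte char #2 = E7 89 AA.
Offset 6: leading byte 0xF1 = 11110001 → 4-byte char #3 = F1 80 B1 8D.
Offset 10: leading byte 0xF0 = 11110000 → 4-byte char #4 = F0 BD BB A1.
Offset 14: leading byte 0x39 = 00111001 → 1-byte char #5 = 39.
Leading byte 0x39 = 00111001 matches 0xxxxxxx → 1-byte sequence.
Byte 1: 0x39 = 00111001, payload 0111001 (7 bits).
Concatenate: 0111001 = 0x39 (7 bits → U+0039).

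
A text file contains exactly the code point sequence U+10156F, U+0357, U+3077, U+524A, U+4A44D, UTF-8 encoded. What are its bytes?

U+10156F: 4-byte form → F4 81 95 AF.
U+0357: 2-byte form → CD 97.
U+3077: 3-byte form → E3 81 B7.
U+524A: 3-byte form → E5 89 8A.
U+4A44D: 4-byte form → F1 8A 91 8D.
Concatenated (16 bytes): F4 81 95 AF CD 97 E3 81 B7 E5 89 8A F1 8A 91 8D.

F4 81 95 AF CD 97 E3 81 B7 E5 89 8A F1 8A 91 8D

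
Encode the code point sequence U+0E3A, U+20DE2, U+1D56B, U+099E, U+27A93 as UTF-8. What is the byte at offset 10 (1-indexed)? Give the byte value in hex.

0x95

1-indexed offset 10 is 0-indexed offset 9.
U+0E3A → 3-byte form E0 B8 BA at offsets 0–2.
U+20DE2 → 4-byte form F0 A0 B7 A2 at offsets 3–6.
U+1D56B → 4-byte form F0 9D 95 AB at offsets 7–10.
Offset 9 falls in char 3's range; it's byte 3 of F0 9D 95 AB = 0x95.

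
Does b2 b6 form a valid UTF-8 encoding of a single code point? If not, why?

invalid (continuation byte with no leading byte)

Byte 0xB2 = 10110010 has the form 10xxxxxx — a continuation byte — but there is no preceding leading byte.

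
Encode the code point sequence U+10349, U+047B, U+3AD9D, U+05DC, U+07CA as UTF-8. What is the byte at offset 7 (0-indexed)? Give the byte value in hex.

0xBA

U+10349 → 4-byte form F0 90 8D 89 at offsets 0–3.
U+047B → 2-byte form D1 BB at offsets 4–5.
U+3AD9D → 4-byte form F0 BA B6 9D at offsets 6–9.
Offset 7 falls in char 3's range; it's byte 2 of F0 BA B6 9D = 0xBA.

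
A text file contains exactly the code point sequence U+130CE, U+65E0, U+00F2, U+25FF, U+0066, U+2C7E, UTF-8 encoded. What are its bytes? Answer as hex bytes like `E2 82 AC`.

U+130CE: 4-byte form → F0 93 83 8E.
U+65E0: 3-byte form → E6 97 A0.
U+00F2: 2-byte form → C3 B2.
U+25FF: 3-byte form → E2 97 BF.
U+0066: 1-byte form → 66.
U+2C7E: 3-byte form → E2 B1 BE.
Concatenated (16 bytes): F0 93 83 8E E6 97 A0 C3 B2 E2 97 BF 66 E2 B1 BE.

F0 93 83 8E E6 97 A0 C3 B2 E2 97 BF 66 E2 B1 BE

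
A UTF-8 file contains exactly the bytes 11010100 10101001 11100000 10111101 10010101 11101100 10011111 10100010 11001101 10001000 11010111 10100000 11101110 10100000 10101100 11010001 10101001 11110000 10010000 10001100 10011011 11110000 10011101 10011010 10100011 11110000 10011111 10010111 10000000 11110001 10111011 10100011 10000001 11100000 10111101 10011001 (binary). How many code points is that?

Byte at offset 0: 0xD4 = 11010100 → 2-byte char (#1). Advance 2.
Byte at offset 2: 0xE0 = 11100000 → 3-byte char (#2). Advance 3.
Byte at offset 5: 0xEC = 11101100 → 3-byte char (#3). Advance 3.
Byte at offset 8: 0xCD = 11001101 → 2-byte char (#4). Advance 2.
Byte at offset 10: 0xD7 = 11010111 → 2-byte char (#5). Advance 2.
Byte at offset 12: 0xEE = 11101110 → 3-byte char (#6). Advance 3.
Byte at offset 15: 0xD1 = 11010001 → 2-byte char (#7). Advance 2.
Byte at offset 17: 0xF0 = 11110000 → 4-byte char (#8). Advance 4.
Byte at offset 21: 0xF0 = 11110000 → 4-byte char (#9). Advance 4.
Byte at offset 25: 0xF0 = 11110000 → 4-byte char (#10). Advance 4.
Byte at offset 29: 0xF1 = 11110001 → 4-byte char (#11). Advance 4.
Byte at offset 33: 0xE0 = 11100000 → 3-byte char (#12). Advance 3.
Reached end at offset 36 after 12 code points.

12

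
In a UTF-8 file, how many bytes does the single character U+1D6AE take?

4

U+1D6AE = 0x1D6AE. UTF-8 uses 1 byte below 0x80, 2 below 0x800, 3 below 0x10000, 4 up to 0x10FFFF. 0x1D6AE is in U+10000–U+10FFFF → 4 bytes.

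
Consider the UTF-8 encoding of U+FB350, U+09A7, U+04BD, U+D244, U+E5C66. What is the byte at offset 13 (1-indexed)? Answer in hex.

1-indexed offset 13 is 0-indexed offset 12.
U+FB350 → 4-byte form F3 BB 8D 90 at offsets 0–3.
U+09A7 → 3-byte form E0 A6 A7 at offsets 4–6.
U+04BD → 2-byte form D2 BD at offsets 7–8.
U+D244 → 3-byte form ED 89 84 at offsets 9–11.
U+E5C66 → 4-byte form F3 A5 B1 A6 at offsets 12–15.
Offset 12 falls in char 5's range; it's byte 1 of F3 A5 B1 A6 = 0xF3.

0xF3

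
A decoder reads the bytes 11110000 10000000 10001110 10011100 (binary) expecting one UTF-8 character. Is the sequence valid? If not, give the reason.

Leading byte 0xF0 = 11110000 → 4-byte form.
Continuation bytes all match 10xxxxxx. Payload decodes to 0x39C.
But 0x39C < 0x10000, the minimum for a 4-byte sequence — this is an overlong encoding.

invalid (overlong encoding)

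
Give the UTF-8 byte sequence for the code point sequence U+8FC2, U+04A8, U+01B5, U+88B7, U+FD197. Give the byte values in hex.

U+8FC2: 3-byte form → E8 BF 82.
U+04A8: 2-byte form → D2 A8.
U+01B5: 2-byte form → C6 B5.
U+88B7: 3-byte form → E8 A2 B7.
U+FD197: 4-byte form → F3 BD 86 97.
Concatenated (14 bytes): E8 BF 82 D2 A8 C6 B5 E8 A2 B7 F3 BD 86 97.

E8 BF 82 D2 A8 C6 B5 E8 A2 B7 F3 BD 86 97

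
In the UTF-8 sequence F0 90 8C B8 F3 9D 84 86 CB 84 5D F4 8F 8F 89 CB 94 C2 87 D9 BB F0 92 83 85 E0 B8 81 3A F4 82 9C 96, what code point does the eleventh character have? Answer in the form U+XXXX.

U+003A

Offset 0: leading byte 0xF0 = 11110000 → 4-byte char #1 = F0 90 8C B8.
Offset 4: leading byte 0xF3 = 11110011 → 4-byte char #2 = F3 9D 84 86.
Offset 8: leading byte 0xCB = 11001011 → 2-byte char #3 = CB 84.
Offset 10: leading byte 0x5D = 01011101 → 1-byte char #4 = 5D.
Offset 11: leading byte 0xF4 = 11110100 → 4-byte char #5 = F4 8F 8F 89.
Offset 15: leading byte 0xCB = 11001011 → 2-byte char #6 = CB 94.
Offset 17: leading byte 0xC2 = 11000010 → 2-byte char #7 = C2 87.
Offset 19: leading byte 0xD9 = 11011001 → 2-byte char #8 = D9 BB.
Offset 21: leading byte 0xF0 = 11110000 → 4-byte char #9 = F0 92 83 85.
Offset 25: leading byte 0xE0 = 11100000 → 3-byte char #10 = E0 B8 81.
Offset 28: leading byte 0x3A = 00111010 → 1-byte char #11 = 3A.
Leading byte 0x3A = 00111010 matches 0xxxxxxx → 1-byte sequence.
Byte 1: 0x3A = 00111010, payload 0111010 (7 bits).
Concatenate: 0111010 = 0x3A (7 bits → U+003A).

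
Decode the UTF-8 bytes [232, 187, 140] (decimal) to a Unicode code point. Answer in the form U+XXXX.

U+8ECC

Leading byte 0xE8 = 11101000 matches 1110xxxx → 3-byte sequence.
Byte 1: 0xE8 = 11101000, payload 1000 (4 bits).
Byte 2: 0xBB = 10111011 (10xxxxxx ✓), payload 111011.
Byte 3: 0x8C = 10001100 (10xxxxxx ✓), payload 001100.
Concatenate: 1000111011001100 = 0x8ECC (16 bits → U+8ECC).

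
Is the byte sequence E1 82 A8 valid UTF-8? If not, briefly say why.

valid

Leading byte 0xE1 = 11100001 → 3-byte form.
Continuation bytes 0x82=10000010, 0xA8=10101000 all match 10xxxxxx.
Decoded value 0x10A8 is ≥ 0x800 (shortest form) and not a surrogate.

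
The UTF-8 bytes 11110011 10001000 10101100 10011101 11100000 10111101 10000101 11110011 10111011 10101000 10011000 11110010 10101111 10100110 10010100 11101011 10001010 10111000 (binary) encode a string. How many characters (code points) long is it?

Byte at offset 0: 0xF3 = 11110011 → 4-byte char (#1). Advance 4.
Byte at offset 4: 0xE0 = 11100000 → 3-byte char (#2). Advance 3.
Byte at offset 7: 0xF3 = 11110011 → 4-byte char (#3). Advance 4.
Byte at offset 11: 0xF2 = 11110010 → 4-byte char (#4). Advance 4.
Byte at offset 15: 0xEB = 11101011 → 3-byte char (#5). Advance 3.
Reached end at offset 18 after 5 code points.

5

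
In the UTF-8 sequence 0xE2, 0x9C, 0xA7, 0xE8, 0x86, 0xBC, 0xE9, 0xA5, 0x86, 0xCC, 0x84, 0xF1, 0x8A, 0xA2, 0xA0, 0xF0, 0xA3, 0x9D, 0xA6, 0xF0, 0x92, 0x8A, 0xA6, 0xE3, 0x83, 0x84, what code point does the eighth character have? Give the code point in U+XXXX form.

U+30C4

Offset 0: leading byte 0xE2 = 11100010 → 3-byte char #1 = E2 9C A7.
Offset 3: leading byte 0xE8 = 11101000 → 3-byte char #2 = E8 86 BC.
Offset 6: leading byte 0xE9 = 11101001 → 3-byte char #3 = E9 A5 86.
Offset 9: leading byte 0xCC = 11001100 → 2-byte char #4 = CC 84.
Offset 11: leading byte 0xF1 = 11110001 → 4-byte char #5 = F1 8A A2 A0.
Offset 15: leading byte 0xF0 = 11110000 → 4-byte char #6 = F0 A3 9D A6.
Offset 19: leading byte 0xF0 = 11110000 → 4-byte char #7 = F0 92 8A A6.
Offset 23: leading byte 0xE3 = 11100011 → 3-byte char #8 = E3 83 84.
Leading byte 0xE3 = 11100011 matches 1110xxxx → 3-byte sequence.
Byte 1: 0xE3 = 11100011, payload 0011 (4 bits).
Byte 2: 0x83 = 10000011 (10xxxxxx ✓), payload 000011.
Byte 3: 0x84 = 10000100 (10xxxxxx ✓), payload 000100.
Concatenate: 0011000011000100 = 0x30C4 (16 bits → U+30C4).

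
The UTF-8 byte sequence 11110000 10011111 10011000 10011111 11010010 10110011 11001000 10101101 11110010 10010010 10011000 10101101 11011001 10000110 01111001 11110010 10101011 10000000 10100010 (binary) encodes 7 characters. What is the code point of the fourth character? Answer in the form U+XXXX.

U+9262D

Offset 0: leading byte 0xF0 = 11110000 → 4-byte char #1 = F0 9F 98 9F.
Offset 4: leading byte 0xD2 = 11010010 → 2-byte char #2 = D2 B3.
Offset 6: leading byte 0xC8 = 11001000 → 2-byte char #3 = C8 AD.
Offset 8: leading byte 0xF2 = 11110010 → 4-byte char #4 = F2 92 98 AD.
Leading byte 0xF2 = 11110010 matches 11110xxx → 4-byte sequence.
Byte 1: 0xF2 = 11110010, payload 010 (3 bits).
Byte 2: 0x92 = 10010010 (10xxxxxx ✓), payload 010010.
Byte 3: 0x98 = 10011000 (10xxxxxx ✓), payload 011000.
Byte 4: 0xAD = 10101101 (10xxxxxx ✓), payload 101101.
Concatenate: 010010010011000101101 = 0x9262D (21 bits → U+9262D).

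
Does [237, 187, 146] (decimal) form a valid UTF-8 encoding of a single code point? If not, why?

Structurally a 3-byte sequence; payload = 0xDED2.
But 0xDED2 is in U+D800–U+DFFF, the surrogate range. Surrogates are not Unicode scalar values and are forbidden in UTF-8.

invalid (encodes a surrogate (U+D800–U+DFFF))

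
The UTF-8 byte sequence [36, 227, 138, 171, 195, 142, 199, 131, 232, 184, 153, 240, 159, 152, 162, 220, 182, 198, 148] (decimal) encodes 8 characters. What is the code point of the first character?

Offset 0: leading byte 0x24 = 00100100 → 1-byte char #1 = 24.
Leading byte 0x24 = 00100100 matches 0xxxxxxx → 1-byte sequence.
Byte 1: 0x24 = 00100100, payload 0100100 (7 bits).
Concatenate: 0100100 = 0x24 (7 bits → U+0024).

U+0024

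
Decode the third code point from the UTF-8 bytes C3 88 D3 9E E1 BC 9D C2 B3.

U+1F1D

Offset 0: leading byte 0xC3 = 11000011 → 2-byte char #1 = C3 88.
Offset 2: leading byte 0xD3 = 11010011 → 2-byte char #2 = D3 9E.
Offset 4: leading byte 0xE1 = 11100001 → 3-byte char #3 = E1 BC 9D.
Leading byte 0xE1 = 11100001 matches 1110xxxx → 3-byte sequence.
Byte 1: 0xE1 = 11100001, payload 0001 (4 bits).
Byte 2: 0xBC = 10111100 (10xxxxxx ✓), payload 111100.
Byte 3: 0x9D = 10011101 (10xxxxxx ✓), payload 011101.
Concatenate: 0001111100011101 = 0x1F1D (16 bits → U+1F1D).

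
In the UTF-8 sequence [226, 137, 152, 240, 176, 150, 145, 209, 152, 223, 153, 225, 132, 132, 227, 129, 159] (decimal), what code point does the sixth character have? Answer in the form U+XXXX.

U+305F

Offset 0: leading byte 0xE2 = 11100010 → 3-byte char #1 = E2 89 98.
Offset 3: leading byte 0xF0 = 11110000 → 4-byte char #2 = F0 B0 96 91.
Offset 7: leading byte 0xD1 = 11010001 → 2-byte char #3 = D1 98.
Offset 9: leading byte 0xDF = 11011111 → 2-byte char #4 = DF 99.
Offset 11: leading byte 0xE1 = 11100001 → 3-byte char #5 = E1 84 84.
Offset 14: leading byte 0xE3 = 11100011 → 3-byte char #6 = E3 81 9F.
Leading byte 0xE3 = 11100011 matches 1110xxxx → 3-byte sequence.
Byte 1: 0xE3 = 11100011, payload 0011 (4 bits).
Byte 2: 0x81 = 10000001 (10xxxxxx ✓), payload 000001.
Byte 3: 0x9F = 10011111 (10xxxxxx ✓), payload 011111.
Concatenate: 0011000001011111 = 0x305F (16 bits → U+305F).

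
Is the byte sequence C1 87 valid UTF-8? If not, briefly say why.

invalid (overlong encoding)

Leading byte 0xC1 = 11000001 → 2-byte form.
Continuation bytes all match 10xxxxxx. Payload decodes to 0x47.
But 0x47 < 0x80, the minimum for a 2-byte sequence — this is an overlong encoding.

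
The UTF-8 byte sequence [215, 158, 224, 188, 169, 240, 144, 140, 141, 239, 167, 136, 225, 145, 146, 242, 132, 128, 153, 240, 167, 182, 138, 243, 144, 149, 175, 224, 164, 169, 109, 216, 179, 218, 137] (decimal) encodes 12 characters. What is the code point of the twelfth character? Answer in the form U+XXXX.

Offset 0: leading byte 0xD7 = 11010111 → 2-byte char #1 = D7 9E.
Offset 2: leading byte 0xE0 = 11100000 → 3-byte char #2 = E0 BC A9.
Offset 5: leading byte 0xF0 = 11110000 → 4-byte char #3 = F0 90 8C 8D.
Offset 9: leading byte 0xEF = 11101111 → 3-byte char #4 = EF A7 88.
Offset 12: leading byte 0xE1 = 11100001 → 3-byte char #5 = E1 91 92.
Offset 15: leading byte 0xF2 = 11110010 → 4-byte char #6 = F2 84 80 99.
Offset 19: leading byte 0xF0 = 11110000 → 4-byte char #7 = F0 A7 B6 8A.
Offset 23: leading byte 0xF3 = 11110011 → 4-byte char #8 = F3 90 95 AF.
Offset 27: leading byte 0xE0 = 11100000 → 3-byte char #9 = E0 A4 A9.
Offset 30: leading byte 0x6D = 01101101 → 1-byte char #10 = 6D.
Offset 31: leading byte 0xD8 = 11011000 → 2-byte char #11 = D8 B3.
Offset 33: leading byte 0xDA = 11011010 → 2-byte char #12 = DA 89.
Leading byte 0xDA = 11011010 matches 110xxxxx → 2-byte sequence.
Byte 1: 0xDA = 11011010, payload 11010 (5 bits).
Byte 2: 0x89 = 10001001 (10xxxxxx ✓), payload 001001.
Concatenate: 11010001001 = 0x689 (11 bits → U+0689).

U+0689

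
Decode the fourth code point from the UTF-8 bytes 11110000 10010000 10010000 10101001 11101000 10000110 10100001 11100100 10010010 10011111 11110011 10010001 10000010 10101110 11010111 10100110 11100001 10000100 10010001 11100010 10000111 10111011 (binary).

Offset 0: leading byte 0xF0 = 11110000 → 4-byte char #1 = F0 90 90 A9.
Offset 4: leading byte 0xE8 = 11101000 → 3-byte char #2 = E8 86 A1.
Offset 7: leading byte 0xE4 = 11100100 → 3-byte char #3 = E4 92 9F.
Offset 10: leading byte 0xF3 = 11110011 → 4-byte char #4 = F3 91 82 AE.
Leading byte 0xF3 = 11110011 matches 11110xxx → 4-byte sequence.
Byte 1: 0xF3 = 11110011, payload 011 (3 bits).
Byte 2: 0x91 = 10010001 (10xxxxxx ✓), payload 010001.
Byte 3: 0x82 = 10000010 (10xxxxxx ✓), payload 000010.
Byte 4: 0xAE = 10101110 (10xxxxxx ✓), payload 101110.
Concatenate: 011010001000010101110 = 0xD10AE (21 bits → U+D10AE).

U+D10AE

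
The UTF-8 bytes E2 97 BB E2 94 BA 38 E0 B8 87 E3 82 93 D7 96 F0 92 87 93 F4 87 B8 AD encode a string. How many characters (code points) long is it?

Byte at offset 0: 0xE2 = 11100010 → 3-byte char (#1). Advance 3.
Byte at offset 3: 0xE2 = 11100010 → 3-byte char (#2). Advance 3.
Byte at offset 6: 0x38 = 00111000 → 1-byte char (#3). Advance 1.
Byte at offset 7: 0xE0 = 11100000 → 3-byte char (#4). Advance 3.
Byte at offset 10: 0xE3 = 11100011 → 3-byte char (#5). Advance 3.
Byte at offset 13: 0xD7 = 11010111 → 2-byte char (#6). Advance 2.
Byte at offset 15: 0xF0 = 11110000 → 4-byte char (#7). Advance 4.
Byte at offset 19: 0xF4 = 11110100 → 4-byte char (#8). Advance 4.
Reached end at offset 23 after 8 code points.

8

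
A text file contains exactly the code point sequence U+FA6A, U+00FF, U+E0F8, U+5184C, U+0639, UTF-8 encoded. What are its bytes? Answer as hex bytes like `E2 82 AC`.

U+FA6A: 3-byte form → EF A9 AA.
U+00FF: 2-byte form → C3 BF.
U+E0F8: 3-byte form → EE 83 B8.
U+5184C: 4-byte form → F1 91 A1 8C.
U+0639: 2-byte form → D8 B9.
Concatenated (14 bytes): EF A9 AA C3 BF EE 83 B8 F1 91 A1 8C D8 B9.

EF A9 AA C3 BF EE 83 B8 F1 91 A1 8C D8 B9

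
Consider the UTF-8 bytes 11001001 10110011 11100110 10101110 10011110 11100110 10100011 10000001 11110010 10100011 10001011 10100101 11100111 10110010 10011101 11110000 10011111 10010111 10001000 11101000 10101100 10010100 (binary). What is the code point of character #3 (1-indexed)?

Offset 0: leading byte 0xC9 = 11001001 → 2-byte char #1 = C9 B3.
Offset 2: leading byte 0xE6 = 11100110 → 3-byte char #2 = E6 AE 9E.
Offset 5: leading byte 0xE6 = 11100110 → 3-byte char #3 = E6 A3 81.
Leading byte 0xE6 = 11100110 matches 1110xxxx → 3-byte sequence.
Byte 1: 0xE6 = 11100110, payload 0110 (4 bits).
Byte 2: 0xA3 = 10100011 (10xxxxxx ✓), payload 100011.
Byte 3: 0x81 = 10000001 (10xxxxxx ✓), payload 000001.
Concatenate: 0110100011000001 = 0x68C1 (16 bits → U+68C1).

U+68C1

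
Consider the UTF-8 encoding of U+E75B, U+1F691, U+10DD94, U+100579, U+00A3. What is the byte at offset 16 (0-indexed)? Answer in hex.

0xA3

U+E75B → 3-byte form EE 9D 9B at offsets 0–2.
U+1F691 → 4-byte form F0 9F 9A 91 at offsets 3–6.
U+10DD94 → 4-byte form F4 8D B6 94 at offsets 7–10.
U+100579 → 4-byte form F4 80 95 B9 at offsets 11–14.
U+00A3 → 2-byte form C2 A3 at offsets 15–16.
Offset 16 falls in char 5's range; it's byte 2 of C2 A3 = 0xA3.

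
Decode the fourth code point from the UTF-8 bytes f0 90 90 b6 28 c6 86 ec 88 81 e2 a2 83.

Offset 0: leading byte 0xF0 = 11110000 → 4-byte char #1 = F0 90 90 B6.
Offset 4: leading byte 0x28 = 00101000 → 1-byte char #2 = 28.
Offset 5: leading byte 0xC6 = 11000110 → 2-byte char #3 = C6 86.
Offset 7: leading byte 0xEC = 11101100 → 3-byte char #4 = EC 88 81.
Leading byte 0xEC = 11101100 matches 1110xxxx → 3-byte sequence.
Byte 1: 0xEC = 11101100, payload 1100 (4 bits).
Byte 2: 0x88 = 10001000 (10xxxxxx ✓), payload 001000.
Byte 3: 0x81 = 10000001 (10xxxxxx ✓), payload 000001.
Concatenate: 1100001000000001 = 0xC201 (16 bits → U+C201).

U+C201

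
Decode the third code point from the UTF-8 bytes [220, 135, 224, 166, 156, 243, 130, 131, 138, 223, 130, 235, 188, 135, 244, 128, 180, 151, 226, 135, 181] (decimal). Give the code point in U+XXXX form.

Offset 0: leading byte 0xDC = 11011100 → 2-byte char #1 = DC 87.
Offset 2: leading byte 0xE0 = 11100000 → 3-byte char #2 = E0 A6 9C.
Offset 5: leading byte 0xF3 = 11110011 → 4-byte char #3 = F3 82 83 8A.
Leading byte 0xF3 = 11110011 matches 11110xxx → 4-byte sequence.
Byte 1: 0xF3 = 11110011, payload 011 (3 bits).
Byte 2: 0x82 = 10000010 (10xxxxxx ✓), payload 000010.
Byte 3: 0x83 = 10000011 (10xxxxxx ✓), payload 000011.
Byte 4: 0x8A = 10001010 (10xxxxxx ✓), payload 001010.
Concatenate: 011000010000011001010 = 0xC20CA (21 bits → U+C20CA).

U+C20CA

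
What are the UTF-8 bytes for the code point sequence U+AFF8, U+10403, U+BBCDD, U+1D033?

EA BF B8 F0 90 90 83 F2 BB B3 9D F0 9D 80 B3

U+AFF8: 3-byte form → EA BF B8.
U+10403: 4-byte form → F0 90 90 83.
U+BBCDD: 4-byte form → F2 BB B3 9D.
U+1D033: 4-byte form → F0 9D 80 B3.
Concatenated (15 bytes): EA BF B8 F0 90 90 83 F2 BB B3 9D F0 9D 80 B3.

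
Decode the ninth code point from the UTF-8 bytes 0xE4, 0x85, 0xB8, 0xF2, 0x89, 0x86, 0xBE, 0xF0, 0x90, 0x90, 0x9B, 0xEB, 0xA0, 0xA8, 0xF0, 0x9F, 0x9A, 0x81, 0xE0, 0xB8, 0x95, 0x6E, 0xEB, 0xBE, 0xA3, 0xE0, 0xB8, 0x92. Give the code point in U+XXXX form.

Offset 0: leading byte 0xE4 = 11100100 → 3-byte char #1 = E4 85 B8.
Offset 3: leading byte 0xF2 = 11110010 → 4-byte char #2 = F2 89 86 BE.
Offset 7: leading byte 0xF0 = 11110000 → 4-byte char #3 = F0 90 90 9B.
Offset 11: leading byte 0xEB = 11101011 → 3-byte char #4 = EB A0 A8.
Offset 14: leading byte 0xF0 = 11110000 → 4-byte char #5 = F0 9F 9A 81.
Offset 18: leading byte 0xE0 = 11100000 → 3-byte char #6 = E0 B8 95.
Offset 21: leading byte 0x6E = 01101110 → 1-byte char #7 = 6E.
Offset 22: leading byte 0xEB = 11101011 → 3-byte char #8 = EB BE A3.
Offset 25: leading byte 0xE0 = 11100000 → 3-byte char #9 = E0 B8 92.
Leading byte 0xE0 = 11100000 matches 1110xxxx → 3-byte sequence.
Byte 1: 0xE0 = 11100000, payload 0000 (4 bits).
Byte 2: 0xB8 = 10111000 (10xxxxxx ✓), payload 111000.
Byte 3: 0x92 = 10010010 (10xxxxxx ✓), payload 010010.
Concatenate: 0000111000010010 = 0xE12 (16 bits → U+0E12).

U+0E12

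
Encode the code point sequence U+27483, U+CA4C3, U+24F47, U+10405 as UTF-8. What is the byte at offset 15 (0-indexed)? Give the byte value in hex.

U+27483 → 4-byte form F0 A7 92 83 at offsets 0–3.
U+CA4C3 → 4-byte form F3 8A 93 83 at offsets 4–7.
U+24F47 → 4-byte form F0 A4 BD 87 at offsets 8–11.
U+10405 → 4-byte form F0 90 90 85 at offsets 12–15.
Offset 15 falls in char 4's range; it's byte 4 of F0 90 90 85 = 0x85.

0x85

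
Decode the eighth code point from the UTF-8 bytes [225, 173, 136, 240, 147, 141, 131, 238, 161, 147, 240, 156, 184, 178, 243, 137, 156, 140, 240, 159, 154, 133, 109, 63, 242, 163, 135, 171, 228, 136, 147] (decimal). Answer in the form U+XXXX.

Offset 0: leading byte 0xE1 = 11100001 → 3-byte char #1 = E1 AD 88.
Offset 3: leading byte 0xF0 = 11110000 → 4-byte char #2 = F0 93 8D 83.
Offset 7: leading byte 0xEE = 11101110 → 3-byte char #3 = EE A1 93.
Offset 10: leading byte 0xF0 = 11110000 → 4-byte char #4 = F0 9C B8 B2.
Offset 14: leading byte 0xF3 = 11110011 → 4-byte char #5 = F3 89 9C 8C.
Offset 18: leading byte 0xF0 = 11110000 → 4-byte char #6 = F0 9F 9A 85.
Offset 22: leading byte 0x6D = 01101101 → 1-byte char #7 = 6D.
Offset 23: leading byte 0x3F = 00111111 → 1-byte char #8 = 3F.
Leading byte 0x3F = 00111111 matches 0xxxxxxx → 1-byte sequence.
Byte 1: 0x3F = 00111111, payload 0111111 (7 bits).
Concatenate: 0111111 = 0x3F (7 bits → U+003F).

U+003F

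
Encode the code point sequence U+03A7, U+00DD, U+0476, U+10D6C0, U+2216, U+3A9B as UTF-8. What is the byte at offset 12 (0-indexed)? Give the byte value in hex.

U+03A7 → 2-byte form CE A7 at offsets 0–1.
U+00DD → 2-byte form C3 9D at offsets 2–3.
U+0476 → 2-byte form D1 B6 at offsets 4–5.
U+10D6C0 → 4-byte form F4 8D 9B 80 at offsets 6–9.
U+2216 → 3-byte form E2 88 96 at offsets 10–12.
Offset 12 falls in char 5's range; it's byte 3 of E2 88 96 = 0x96.

0x96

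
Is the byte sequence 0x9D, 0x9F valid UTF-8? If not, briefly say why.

Byte 0x9D = 10011101 has the form 10xxxxxx — a continuation byte — but there is no preceding leading byte.

invalid (continuation byte with no leading byte)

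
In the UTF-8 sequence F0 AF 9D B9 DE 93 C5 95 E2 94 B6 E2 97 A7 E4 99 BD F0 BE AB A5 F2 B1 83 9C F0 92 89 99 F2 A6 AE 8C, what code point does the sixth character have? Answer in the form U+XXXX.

Offset 0: leading byte 0xF0 = 11110000 → 4-byte char #1 = F0 AF 9D B9.
Offset 4: leading byte 0xDE = 11011110 → 2-byte char #2 = DE 93.
Offset 6: leading byte 0xC5 = 11000101 → 2-byte char #3 = C5 95.
Offset 8: leading byte 0xE2 = 11100010 → 3-byte char #4 = E2 94 B6.
Offset 11: leading byte 0xE2 = 11100010 → 3-byte char #5 = E2 97 A7.
Offset 14: leading byte 0xE4 = 11100100 → 3-byte char #6 = E4 99 BD.
Leading byte 0xE4 = 11100100 matches 1110xxxx → 3-byte sequence.
Byte 1: 0xE4 = 11100100, payload 0100 (4 bits).
Byte 2: 0x99 = 10011001 (10xxxxxx ✓), payload 011001.
Byte 3: 0xBD = 10111101 (10xxxxxx ✓), payload 111101.
Concatenate: 0100011001111101 = 0x467D (16 bits → U+467D).

U+467D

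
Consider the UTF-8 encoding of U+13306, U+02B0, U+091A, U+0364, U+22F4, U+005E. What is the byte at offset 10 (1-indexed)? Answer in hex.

1-indexed offset 10 is 0-indexed offset 9.
U+13306 → 4-byte form F0 93 8C 86 at offsets 0–3.
U+02B0 → 2-byte form CA B0 at offsets 4–5.
U+091A → 3-byte form E0 A4 9A at offsets 6–8.
U+0364 → 2-byte form CD A4 at offsets 9–10.
Offset 9 falls in char 4's range; it's byte 1 of CD A4 = 0xCD.

0xCD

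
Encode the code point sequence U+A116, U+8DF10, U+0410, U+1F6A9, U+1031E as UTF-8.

EA 84 96 F2 8D BC 90 D0 90 F0 9F 9A A9 F0 90 8C 9E

U+A116: 3-byte form → EA 84 96.
U+8DF10: 4-byte form → F2 8D BC 90.
U+0410: 2-byte form → D0 90.
U+1F6A9: 4-byte form → F0 9F 9A A9.
U+1031E: 4-byte form → F0 90 8C 9E.
Concatenated (17 bytes): EA 84 96 F2 8D BC 90 D0 90 F0 9F 9A A9 F0 90 8C 9E.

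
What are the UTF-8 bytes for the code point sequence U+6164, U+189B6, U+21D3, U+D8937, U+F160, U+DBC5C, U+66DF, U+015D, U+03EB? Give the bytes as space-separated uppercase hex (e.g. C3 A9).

E6 85 A4 F0 98 A6 B6 E2 87 93 F3 98 A4 B7 EF 85 A0 F3 9B B1 9C E6 9B 9F C5 9D CF AB

U+6164: 3-byte form → E6 85 A4.
U+189B6: 4-byte form → F0 98 A6 B6.
U+21D3: 3-byte form → E2 87 93.
U+D8937: 4-byte form → F3 98 A4 B7.
U+F160: 3-byte form → EF 85 A0.
U+DBC5C: 4-byte form → F3 9B B1 9C.
U+66DF: 3-byte form → E6 9B 9F.
U+015D: 2-byte form → C5 9D.
U+03EB: 2-byte form → CF AB.
Concatenated (28 bytes): E6 85 A4 F0 98 A6 B6 E2 87 93 F3 98 A4 B7 EF 85 A0 F3 9B B1 9C E6 9B 9F C5 9D CF AB.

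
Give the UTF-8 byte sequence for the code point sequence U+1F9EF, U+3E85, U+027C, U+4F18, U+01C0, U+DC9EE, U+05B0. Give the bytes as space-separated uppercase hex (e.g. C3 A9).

F0 9F A7 AF E3 BA 85 C9 BC E4 BC 98 C7 80 F3 9C A7 AE D6 B0

U+1F9EF: 4-byte form → F0 9F A7 AF.
U+3E85: 3-byte form → E3 BA 85.
U+027C: 2-byte form → C9 BC.
U+4F18: 3-byte form → E4 BC 98.
U+01C0: 2-byte form → C7 80.
U+DC9EE: 4-byte form → F3 9C A7 AE.
U+05B0: 2-byte form → D6 B0.
Concatenated (20 bytes): F0 9F A7 AF E3 BA 85 C9 BC E4 BC 98 C7 80 F3 9C A7 AE D6 B0.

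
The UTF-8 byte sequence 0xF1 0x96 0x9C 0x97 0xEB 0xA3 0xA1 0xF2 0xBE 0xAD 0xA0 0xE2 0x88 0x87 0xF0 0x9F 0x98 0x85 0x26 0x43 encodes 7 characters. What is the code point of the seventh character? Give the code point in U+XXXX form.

Offset 0: leading byte 0xF1 = 11110001 → 4-byte char #1 = F1 96 9C 97.
Offset 4: leading byte 0xEB = 11101011 → 3-byte char #2 = EB A3 A1.
Offset 7: leading byte 0xF2 = 11110010 → 4-byte char #3 = F2 BE AD A0.
Offset 11: leading byte 0xE2 = 11100010 → 3-byte char #4 = E2 88 87.
Offset 14: leading byte 0xF0 = 11110000 → 4-byte char #5 = F0 9F 98 85.
Offset 18: leading byte 0x26 = 00100110 → 1-byte char #6 = 26.
Offset 19: leading byte 0x43 = 01000011 → 1-byte char #7 = 43.
Leading byte 0x43 = 01000011 matches 0xxxxxxx → 1-byte sequence.
Byte 1: 0x43 = 01000011, payload 1000011 (7 bits).
Concatenate: 1000011 = 0x43 (7 bits → U+0043).

U+0043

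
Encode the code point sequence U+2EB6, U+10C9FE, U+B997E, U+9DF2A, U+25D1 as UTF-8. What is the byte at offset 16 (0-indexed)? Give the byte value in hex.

U+2EB6 → 3-byte form E2 BA B6 at offsets 0–2.
U+10C9FE → 4-byte form F4 8C A7 BE at offsets 3–6.
U+B997E → 4-byte form F2 B9 A5 BE at offsets 7–10.
U+9DF2A → 4-byte form F2 9D BC AA at offsets 11–14.
U+25D1 → 3-byte form E2 97 91 at offsets 15–17.
Offset 16 falls in char 5's range; it's byte 2 of E2 97 91 = 0x97.

0x97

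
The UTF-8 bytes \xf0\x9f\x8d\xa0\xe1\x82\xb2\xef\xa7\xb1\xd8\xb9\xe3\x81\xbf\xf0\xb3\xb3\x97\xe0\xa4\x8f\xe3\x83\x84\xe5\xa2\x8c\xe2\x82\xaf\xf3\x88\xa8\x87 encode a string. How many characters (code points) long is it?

Byte at offset 0: 0xF0 = 11110000 → 4-byte char (#1). Advance 4.
Byte at offset 4: 0xE1 = 11100001 → 3-byte char (#2). Advance 3.
Byte at offset 7: 0xEF = 11101111 → 3-byte char (#3). Advance 3.
Byte at offset 10: 0xD8 = 11011000 → 2-byte char (#4). Advance 2.
Byte at offset 12: 0xE3 = 11100011 → 3-byte char (#5). Advance 3.
Byte at offset 15: 0xF0 = 11110000 → 4-byte char (#6). Advance 4.
Byte at offset 19: 0xE0 = 11100000 → 3-byte char (#7). Advance 3.
Byte at offset 22: 0xE3 = 11100011 → 3-byte char (#8). Advance 3.
Byte at offset 25: 0xE5 = 11100101 → 3-byte char (#9). Advance 3.
Byte at offset 28: 0xE2 = 11100010 → 3-byte char (#10). Advance 3.
Byte at offset 31: 0xF3 = 11110011 → 4-byte char (#11). Advance 4.
Reached end at offset 35 after 11 code points.

11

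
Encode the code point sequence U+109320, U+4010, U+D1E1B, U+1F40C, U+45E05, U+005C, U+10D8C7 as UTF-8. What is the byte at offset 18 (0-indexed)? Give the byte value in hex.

U+109320 → 4-byte form F4 89 8C A0 at offsets 0–3.
U+4010 → 3-byte form E4 80 90 at offsets 4–6.
U+D1E1B → 4-byte form F3 91 B8 9B at offsets 7–10.
U+1F40C → 4-byte form F0 9F 90 8C at offsets 11–14.
U+45E05 → 4-byte form F1 85 B8 85 at offsets 15–18.
Offset 18 falls in char 5's range; it's byte 4 of F1 85 B8 85 = 0x85.

0x85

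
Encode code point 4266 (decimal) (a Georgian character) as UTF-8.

E1 82 AA

U+10AA = 0x10AA = 4266 decimal. In range U+0800–U+FFFF → 3-byte form: 1110xxxx 10xxxxxx 10xxxxxx.
Binary (16 bits): 0001000010101010.
Split 4+6+6: 0001 | 000010 | 101010.
Byte 1: 11100001 = 0xE1.
Byte 2: 10000010 = 0x82.
Byte 3: 10101010 = 0xAA.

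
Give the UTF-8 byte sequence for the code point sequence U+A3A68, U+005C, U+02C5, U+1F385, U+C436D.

F2 A3 A9 A8 5C CB 85 F0 9F 8E 85 F3 84 8D AD

U+A3A68: 4-byte form → F2 A3 A9 A8.
U+005C: 1-byte form → 5C.
U+02C5: 2-byte form → CB 85.
U+1F385: 4-byte form → F0 9F 8E 85.
U+C436D: 4-byte form → F3 84 8D AD.
Concatenated (15 bytes): F2 A3 A9 A8 5C CB 85 F0 9F 8E 85 F3 84 8D AD.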